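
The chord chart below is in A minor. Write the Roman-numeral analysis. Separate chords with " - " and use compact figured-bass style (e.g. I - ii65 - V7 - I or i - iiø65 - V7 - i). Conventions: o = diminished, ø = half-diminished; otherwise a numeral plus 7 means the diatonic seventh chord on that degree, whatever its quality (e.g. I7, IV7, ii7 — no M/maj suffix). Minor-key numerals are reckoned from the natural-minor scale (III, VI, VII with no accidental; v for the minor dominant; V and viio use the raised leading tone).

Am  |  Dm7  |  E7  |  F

Am has root A, degree 1 in A minor, so i.
Dm7 has root D, degree 4 in A minor, so iv7.
E7: root E is the dominant; dominant seventh chord there is V7.
F: major triad on F = scale degree 6 → VI.

i - iv7 - V7 - VI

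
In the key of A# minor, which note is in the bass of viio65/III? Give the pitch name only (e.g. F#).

D#

The applied chord viio65/III is rooted on B#: B#-D#-F#-A.
The figure 65 means first inversion — the third is in the bass.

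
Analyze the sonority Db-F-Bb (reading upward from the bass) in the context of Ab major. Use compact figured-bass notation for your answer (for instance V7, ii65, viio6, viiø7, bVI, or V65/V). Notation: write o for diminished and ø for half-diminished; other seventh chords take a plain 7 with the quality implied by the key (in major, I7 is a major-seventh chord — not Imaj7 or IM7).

ii6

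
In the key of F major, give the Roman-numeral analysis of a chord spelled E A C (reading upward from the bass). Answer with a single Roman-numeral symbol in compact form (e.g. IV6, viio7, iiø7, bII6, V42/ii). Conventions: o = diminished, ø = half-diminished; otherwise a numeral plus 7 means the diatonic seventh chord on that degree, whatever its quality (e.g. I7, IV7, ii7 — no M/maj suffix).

Stacked in thirds the chord is A-C-E: a minor triad on A.
In F major, A is the mediant; the diatonic minor triad there is iii.
With E in the bass the chord is in second inversion, so the figured bass is 64.

iii64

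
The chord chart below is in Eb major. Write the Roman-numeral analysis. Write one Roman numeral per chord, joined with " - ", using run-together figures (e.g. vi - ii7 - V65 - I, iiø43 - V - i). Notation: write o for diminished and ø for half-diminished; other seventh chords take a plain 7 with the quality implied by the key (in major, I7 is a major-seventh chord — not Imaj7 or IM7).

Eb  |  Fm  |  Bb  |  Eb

I - ii - V - I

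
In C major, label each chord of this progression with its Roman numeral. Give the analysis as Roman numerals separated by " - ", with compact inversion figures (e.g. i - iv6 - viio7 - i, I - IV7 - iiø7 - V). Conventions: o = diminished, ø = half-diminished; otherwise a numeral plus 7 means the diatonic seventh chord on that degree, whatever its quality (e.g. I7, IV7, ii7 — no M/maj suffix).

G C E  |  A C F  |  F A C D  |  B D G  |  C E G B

I64 - IV6 - ii65 - V6 - I7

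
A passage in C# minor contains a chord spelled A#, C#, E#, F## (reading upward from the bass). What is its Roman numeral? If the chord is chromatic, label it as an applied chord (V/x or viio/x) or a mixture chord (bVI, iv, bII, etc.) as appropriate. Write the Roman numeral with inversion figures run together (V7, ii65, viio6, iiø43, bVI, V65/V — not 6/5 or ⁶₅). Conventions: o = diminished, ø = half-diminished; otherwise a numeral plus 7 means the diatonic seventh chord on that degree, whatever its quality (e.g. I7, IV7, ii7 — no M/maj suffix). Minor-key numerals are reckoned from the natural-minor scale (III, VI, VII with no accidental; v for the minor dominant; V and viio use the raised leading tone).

Stacked in thirds the chord is F##-A#-C#-E#: a half-diminished seventh chord on F##.
F## sits a half step below G# (V in C# minor); a diminished chord there is the applied leading-tone chord of V.
With A# in the bass the chord is in first inversion, so the figured bass is 65.

viiø65/V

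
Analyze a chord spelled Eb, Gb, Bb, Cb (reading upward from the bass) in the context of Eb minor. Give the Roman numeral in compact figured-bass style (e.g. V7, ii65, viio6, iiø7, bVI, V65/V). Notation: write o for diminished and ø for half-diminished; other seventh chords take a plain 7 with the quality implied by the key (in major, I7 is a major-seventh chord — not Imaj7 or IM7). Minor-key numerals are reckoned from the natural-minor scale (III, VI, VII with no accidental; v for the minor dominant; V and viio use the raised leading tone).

Stacked in thirds the chord is Cb-Eb-Gb-Bb: a major seventh chord on Cb.
In Eb minor, Cb is the submediant; the diatonic major seventh chord there is VI7.
With Eb in the bass the chord is in first inversion, so the figured bass is 65.

VI65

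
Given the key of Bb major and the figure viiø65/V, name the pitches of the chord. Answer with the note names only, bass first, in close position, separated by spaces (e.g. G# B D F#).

The slash marks an applied leading-tone chord: viio of V. In Bb major, V is F, so the leading tone to it is E, a half step below.
Building a half-diminished seventh chord on E gives E-G-Bb-D.
With the 65 figure the chord is in first inversion; from the bass G upward in close position it reads G-Bb-D-E.

G Bb D E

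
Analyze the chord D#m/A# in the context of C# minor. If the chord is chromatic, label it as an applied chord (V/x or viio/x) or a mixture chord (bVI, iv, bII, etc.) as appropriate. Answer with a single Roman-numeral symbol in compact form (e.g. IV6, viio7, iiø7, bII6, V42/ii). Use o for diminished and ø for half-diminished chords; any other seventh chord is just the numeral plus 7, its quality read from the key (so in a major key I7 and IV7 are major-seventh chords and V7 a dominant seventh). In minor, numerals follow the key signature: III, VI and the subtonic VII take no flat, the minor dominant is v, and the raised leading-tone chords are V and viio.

ii64

The pitches D#-F#-A# form a minor triad rooted on D#.
D# is the second degree of C# minor. This is the minor supertonic, borrowed from the parallel major (the Dorian ii).
With A# in the bass the chord is in second inversion, so the figured bass is 64.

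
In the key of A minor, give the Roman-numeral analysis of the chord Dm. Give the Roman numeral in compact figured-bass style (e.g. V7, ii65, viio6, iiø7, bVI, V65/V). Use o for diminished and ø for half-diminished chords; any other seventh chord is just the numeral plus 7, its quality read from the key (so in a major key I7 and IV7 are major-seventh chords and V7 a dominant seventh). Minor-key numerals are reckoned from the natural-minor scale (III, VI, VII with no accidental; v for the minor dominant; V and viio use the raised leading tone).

iv

The pitches D-F-A form a minor triad rooted on D.
In A minor, D is the subdominant; the diatonic minor triad there is iv.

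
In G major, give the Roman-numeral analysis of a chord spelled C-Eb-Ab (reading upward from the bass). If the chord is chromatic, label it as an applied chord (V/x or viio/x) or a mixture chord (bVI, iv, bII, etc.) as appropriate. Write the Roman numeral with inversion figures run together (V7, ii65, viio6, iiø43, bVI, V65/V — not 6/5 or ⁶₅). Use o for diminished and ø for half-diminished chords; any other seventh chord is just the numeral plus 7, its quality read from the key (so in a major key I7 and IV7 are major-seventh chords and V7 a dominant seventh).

The pitches Ab-C-Eb form a major triad rooted on Ab.
Ab is the lowered second degree of G major (diatonic 2 would be A). This is the Neapolitan sixth — a major triad on the lowered second degree, here in its customary first inversion.
With C in the bass the chord is in first inversion, so the figured bass is 6.

bII6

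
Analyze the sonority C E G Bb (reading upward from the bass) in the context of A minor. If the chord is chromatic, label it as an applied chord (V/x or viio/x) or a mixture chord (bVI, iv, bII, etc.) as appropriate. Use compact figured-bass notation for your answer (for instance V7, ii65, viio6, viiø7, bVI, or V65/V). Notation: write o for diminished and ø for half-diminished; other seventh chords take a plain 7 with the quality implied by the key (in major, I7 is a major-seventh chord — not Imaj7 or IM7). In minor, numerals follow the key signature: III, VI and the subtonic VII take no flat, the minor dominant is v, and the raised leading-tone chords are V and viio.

The pitches C-E-G-Bb form a dominant seventh chord rooted on C.
C is not a diatonic chord root with this quality in A minor, but it lies a perfect fifth above F (VI), so the chord functions as an applied dominant of VI.

V7/VI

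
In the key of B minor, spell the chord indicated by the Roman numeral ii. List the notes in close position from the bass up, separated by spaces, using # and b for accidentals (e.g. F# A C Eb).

Scale degree 2 in B minor is C#; here the chord built on it is altered to a minor triad. ii is the minor supertonic, borrowed from the parallel major (the Dorian ii).
So the chord is C#-E-G#.

C# E G#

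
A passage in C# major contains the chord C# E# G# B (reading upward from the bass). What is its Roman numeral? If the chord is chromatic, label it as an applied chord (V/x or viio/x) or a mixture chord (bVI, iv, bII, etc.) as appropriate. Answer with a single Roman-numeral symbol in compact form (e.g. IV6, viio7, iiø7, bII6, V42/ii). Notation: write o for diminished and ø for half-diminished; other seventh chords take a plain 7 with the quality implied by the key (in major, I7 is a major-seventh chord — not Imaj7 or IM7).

V7/IV

Stacked in thirds the chord is C#-E#-G#-B: a dominant seventh chord on C#.
C# is not a diatonic chord root with this quality in C# major, but it lies a perfect fifth above F# (IV), so the chord functions as an applied dominant of IV.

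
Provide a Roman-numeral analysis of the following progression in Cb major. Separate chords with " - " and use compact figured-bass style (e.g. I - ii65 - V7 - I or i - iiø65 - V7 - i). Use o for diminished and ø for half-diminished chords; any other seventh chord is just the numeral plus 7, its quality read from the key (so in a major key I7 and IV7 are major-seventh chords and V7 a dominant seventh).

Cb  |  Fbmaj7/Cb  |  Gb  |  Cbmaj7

I - IV43 - V - I7

Cb: root Cb is the tonic; major triad there is I.
Fbmaj7/Cb: major seventh chord on Fb = scale degree 4 → IV43.
Gb: root Gb is the dominant; major triad there is V.
Cbmaj7 has root Cb, degree 1 in Cb major, so I7.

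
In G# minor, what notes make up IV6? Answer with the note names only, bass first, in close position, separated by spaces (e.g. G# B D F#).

E# G# C#

IV6 is the major subdominant, borrowed from the parallel major. In G# minor that root is C#.
So the chord is C#-E#-G#, a major triad.
With the 6 figure the chord is in first inversion; from the bass E# upward in close position it reads E#-G#-C#.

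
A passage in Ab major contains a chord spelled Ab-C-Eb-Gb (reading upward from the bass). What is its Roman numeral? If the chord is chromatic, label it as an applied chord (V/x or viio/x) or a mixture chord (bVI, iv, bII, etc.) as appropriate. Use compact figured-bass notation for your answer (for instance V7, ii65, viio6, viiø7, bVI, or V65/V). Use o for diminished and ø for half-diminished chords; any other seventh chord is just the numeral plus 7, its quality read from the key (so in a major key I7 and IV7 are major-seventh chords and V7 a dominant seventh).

V7/IV

Stacked in thirds the chord is Ab-C-Eb-Gb: a dominant seventh chord on Ab.
Ab is not a diatonic chord root with this quality in Ab major, but it lies a perfect fifth above Db (IV), so the chord functions as an applied dominant of IV.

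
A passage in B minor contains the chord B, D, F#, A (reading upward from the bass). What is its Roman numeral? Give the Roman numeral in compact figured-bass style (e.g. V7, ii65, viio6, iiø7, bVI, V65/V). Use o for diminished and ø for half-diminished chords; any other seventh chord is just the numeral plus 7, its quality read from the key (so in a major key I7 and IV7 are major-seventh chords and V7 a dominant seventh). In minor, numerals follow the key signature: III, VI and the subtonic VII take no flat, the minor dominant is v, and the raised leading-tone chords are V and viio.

Stacked in thirds the chord is B-D-F#-A: a minor seventh chord on B.
B is scale degree 1 in B minor, and a minor seventh chord on that degree is written i7.

i7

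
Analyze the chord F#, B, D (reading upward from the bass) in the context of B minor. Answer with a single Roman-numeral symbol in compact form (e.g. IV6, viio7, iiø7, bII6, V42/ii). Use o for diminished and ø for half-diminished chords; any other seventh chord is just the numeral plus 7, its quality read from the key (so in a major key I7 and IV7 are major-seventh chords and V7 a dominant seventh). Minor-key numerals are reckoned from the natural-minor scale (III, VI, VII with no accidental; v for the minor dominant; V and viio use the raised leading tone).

i64

The pitches B-D-F# form a minor triad rooted on B.
B is scale degree 1 in B minor, and a minor triad on that degree is written i.
With F# in the bass the chord is in second inversion, so the figured bass is 64.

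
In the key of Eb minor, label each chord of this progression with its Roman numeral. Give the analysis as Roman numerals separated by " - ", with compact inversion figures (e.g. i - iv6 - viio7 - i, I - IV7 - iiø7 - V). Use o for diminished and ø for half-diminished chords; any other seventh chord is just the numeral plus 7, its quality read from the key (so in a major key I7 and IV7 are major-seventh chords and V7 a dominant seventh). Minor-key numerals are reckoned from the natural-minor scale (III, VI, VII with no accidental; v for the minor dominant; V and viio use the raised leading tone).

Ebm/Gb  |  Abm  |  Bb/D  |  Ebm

Ebm/Gb: root Eb is the tonic; minor triad there is i6.
Abm has root Ab, degree 4 in Eb minor, so iv.
Bb/D has root Bb, degree 5 in Eb minor, so V6.
Ebm: minor triad on Eb = scale degree 1 → i.

i6 - iv - V6 - i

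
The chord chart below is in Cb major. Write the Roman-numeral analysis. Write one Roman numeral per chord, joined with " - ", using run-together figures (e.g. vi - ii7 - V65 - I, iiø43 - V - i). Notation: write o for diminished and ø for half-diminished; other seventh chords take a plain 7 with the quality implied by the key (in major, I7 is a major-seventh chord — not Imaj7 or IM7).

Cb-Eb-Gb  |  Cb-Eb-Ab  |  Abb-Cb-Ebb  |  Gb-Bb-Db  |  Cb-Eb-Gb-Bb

I - vi6 - bVI - V - I7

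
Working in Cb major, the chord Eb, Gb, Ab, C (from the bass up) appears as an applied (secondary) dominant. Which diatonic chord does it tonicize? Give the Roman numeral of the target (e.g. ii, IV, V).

The chord is a dominant seventh chord on Ab.
A dominant resolves down a perfect fifth: Ab → Db. In Cb major, Db is scale degree 2, i.e. ii.

ii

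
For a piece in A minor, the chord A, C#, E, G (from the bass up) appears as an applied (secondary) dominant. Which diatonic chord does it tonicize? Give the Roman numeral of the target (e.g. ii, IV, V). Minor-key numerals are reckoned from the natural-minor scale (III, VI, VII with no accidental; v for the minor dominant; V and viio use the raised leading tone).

iv

The chord is a dominant seventh chord on A.
A dominant resolves down a perfect fifth: A → D. In A minor, D is scale degree 4, i.e. iv.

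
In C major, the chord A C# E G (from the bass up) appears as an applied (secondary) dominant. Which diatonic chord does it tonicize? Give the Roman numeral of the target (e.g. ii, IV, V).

ii

The chord is a dominant seventh chord on A.
A dominant resolves down a perfect fifth: A → D. In C major, D is scale degree 2, i.e. ii.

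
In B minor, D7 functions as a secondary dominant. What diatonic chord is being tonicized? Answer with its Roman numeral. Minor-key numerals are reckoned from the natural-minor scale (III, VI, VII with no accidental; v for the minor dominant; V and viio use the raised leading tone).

The chord is a dominant seventh chord on D.
A dominant resolves down a perfect fifth: D → G. In B minor, G is scale degree 6, i.e. VI.

VI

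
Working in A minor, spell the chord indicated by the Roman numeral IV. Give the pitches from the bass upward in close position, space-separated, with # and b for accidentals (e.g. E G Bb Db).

IV is the major subdominant, borrowed from the parallel major. In A minor that root is D.
So the chord is D-F#-A.

D F# A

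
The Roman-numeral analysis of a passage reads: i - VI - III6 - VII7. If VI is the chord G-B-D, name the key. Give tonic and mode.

B minor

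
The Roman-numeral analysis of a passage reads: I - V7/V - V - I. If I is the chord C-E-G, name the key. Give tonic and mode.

C major

The chord C is a major triad rooted on C; its label is I.
If C is scale degree 1 and the mode makes that degree carry a major triad, the tonic is C and the mode is major.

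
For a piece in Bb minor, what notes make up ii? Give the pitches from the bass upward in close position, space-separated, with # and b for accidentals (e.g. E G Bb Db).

C Eb G

Scale degree 2 in Bb minor is C; here the chord built on it is altered to a minor triad. ii is the minor supertonic, borrowed from the parallel major (the Dorian ii).
So the chord is C-Eb-G, a minor triad.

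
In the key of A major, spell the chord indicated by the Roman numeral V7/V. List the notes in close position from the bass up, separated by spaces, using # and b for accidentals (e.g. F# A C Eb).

B D# F# A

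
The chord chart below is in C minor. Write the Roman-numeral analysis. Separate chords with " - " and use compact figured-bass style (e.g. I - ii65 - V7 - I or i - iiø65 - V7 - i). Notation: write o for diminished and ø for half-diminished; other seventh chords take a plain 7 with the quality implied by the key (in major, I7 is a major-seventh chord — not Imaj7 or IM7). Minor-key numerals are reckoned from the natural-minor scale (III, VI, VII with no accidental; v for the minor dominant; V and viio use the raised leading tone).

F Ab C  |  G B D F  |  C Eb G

F-Ab-C: minor triad on F = scale degree 4 → iv.
G-B-D-F has root G, degree 5 in C minor, so V7.
C-Eb-G: minor triad on C = scale degree 1 → i.

iv - V7 - i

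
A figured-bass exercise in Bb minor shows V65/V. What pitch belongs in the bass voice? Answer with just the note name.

The applied chord V65/V is rooted on C: C-E-G-Bb.
The figure 65 means first inversion — the third is in the bass.

E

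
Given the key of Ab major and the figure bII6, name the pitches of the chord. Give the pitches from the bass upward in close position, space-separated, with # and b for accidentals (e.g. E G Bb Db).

Scale degree 2 in Ab major is Bb; lowering it a half step gives Bbb. bII6 is the Neapolitan sixth — a major triad on the lowered second degree, here in its customary first inversion.
So the chord is Bbb-Db-Fb.
With the 6 figure the chord is in first inversion; from the bass Db upward in close position it reads Db-Fb-Bbb.

Db Fb Bbb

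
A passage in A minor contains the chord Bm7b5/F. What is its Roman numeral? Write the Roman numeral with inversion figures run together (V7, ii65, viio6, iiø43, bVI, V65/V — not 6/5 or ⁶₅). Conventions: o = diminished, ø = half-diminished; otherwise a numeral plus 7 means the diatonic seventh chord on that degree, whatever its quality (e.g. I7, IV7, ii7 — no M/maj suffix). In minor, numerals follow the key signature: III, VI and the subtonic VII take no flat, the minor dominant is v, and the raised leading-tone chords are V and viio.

iiø43

Stacked in thirds the chord is B-D-F-A: a half-diminished seventh chord on B.
In A minor, B is the supertonic; the diatonic half-diminished seventh chord there is iiø7.
With F in the bass the chord is in second inversion, so the figured bass is 43.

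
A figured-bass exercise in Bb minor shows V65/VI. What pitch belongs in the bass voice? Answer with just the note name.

F

The applied chord V65/VI is rooted on Db: Db-F-Ab-Cb.
The figure 65 means first inversion — the third is in the bass.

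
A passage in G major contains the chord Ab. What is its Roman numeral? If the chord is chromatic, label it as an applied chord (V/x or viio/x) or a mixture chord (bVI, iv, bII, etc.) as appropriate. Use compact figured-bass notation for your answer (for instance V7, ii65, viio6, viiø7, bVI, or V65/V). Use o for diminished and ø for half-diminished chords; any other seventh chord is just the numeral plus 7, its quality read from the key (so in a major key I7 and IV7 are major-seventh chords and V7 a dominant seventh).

The pitches Ab-C-Eb form a major triad rooted on Ab.
Ab is the lowered second degree of G major (diatonic 2 would be A). This is the Neapolitan chord — a major triad on the lowered second degree.

bII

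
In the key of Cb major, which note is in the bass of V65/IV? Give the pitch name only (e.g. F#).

The applied chord V65/IV is rooted on Cb: Cb-Eb-Gb-Bbb.
The figure 65 means first inversion — the third is in the bass.

Eb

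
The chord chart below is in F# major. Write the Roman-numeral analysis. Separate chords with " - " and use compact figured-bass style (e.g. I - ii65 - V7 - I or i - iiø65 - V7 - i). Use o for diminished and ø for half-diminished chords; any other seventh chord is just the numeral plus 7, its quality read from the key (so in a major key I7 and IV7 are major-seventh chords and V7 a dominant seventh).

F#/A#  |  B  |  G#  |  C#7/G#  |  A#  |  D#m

F#/A# has root F#, degree 1 in F# major, so I6.
B has root B, degree 4 in F# major, so IV.
G#: chromatic; G# is V of V, so V/V.
C#7/G#: dominant seventh chord on C# = scale degree 5 → V43.
A#: a major triad on A#, the applied dominant of vi → V/vi.
D#m has root D#, degree 6 in F# major, so vi.

I6 - IV - V/V - V43 - V/vi - vi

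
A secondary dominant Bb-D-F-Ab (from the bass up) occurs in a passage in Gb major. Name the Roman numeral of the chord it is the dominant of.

The chord is a dominant seventh chord on Bb.
A dominant resolves down a perfect fifth: Bb → Eb. In Gb major, Eb is scale degree 6, i.e. vi.

vi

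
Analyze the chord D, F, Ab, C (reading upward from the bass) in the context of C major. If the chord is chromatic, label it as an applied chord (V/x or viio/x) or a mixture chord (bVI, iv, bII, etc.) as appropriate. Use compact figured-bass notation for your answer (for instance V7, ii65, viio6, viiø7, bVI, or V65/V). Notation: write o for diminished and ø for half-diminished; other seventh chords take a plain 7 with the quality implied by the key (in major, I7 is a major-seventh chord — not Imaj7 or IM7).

iiø7

The pitches D-F-Ab-C form a half-diminished seventh chord rooted on D.
D is the second degree of C major. This is the half-diminished supertonic seventh, borrowed from the parallel minor.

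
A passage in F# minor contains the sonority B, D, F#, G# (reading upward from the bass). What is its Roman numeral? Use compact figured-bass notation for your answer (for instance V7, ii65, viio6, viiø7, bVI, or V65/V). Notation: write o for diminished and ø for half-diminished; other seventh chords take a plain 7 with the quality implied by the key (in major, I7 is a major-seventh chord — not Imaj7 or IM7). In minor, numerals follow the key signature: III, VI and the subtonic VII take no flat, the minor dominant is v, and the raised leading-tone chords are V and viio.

The pitches G#-B-D-F# form a half-diminished seventh chord rooted on G#.
G# is scale degree 2 in F# minor, and a half-diminished seventh chord on that degree is written iiø7.
With B in the bass the chord is in first inversion, so the figured bass is 65.

iiø65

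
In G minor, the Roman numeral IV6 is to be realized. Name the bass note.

E

IV in G minor has root C; the chord is C-E-G.
The figure 6 means first inversion — the third is in the bass.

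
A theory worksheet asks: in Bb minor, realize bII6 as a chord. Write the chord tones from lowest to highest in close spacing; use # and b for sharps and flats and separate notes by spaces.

Eb Gb Cb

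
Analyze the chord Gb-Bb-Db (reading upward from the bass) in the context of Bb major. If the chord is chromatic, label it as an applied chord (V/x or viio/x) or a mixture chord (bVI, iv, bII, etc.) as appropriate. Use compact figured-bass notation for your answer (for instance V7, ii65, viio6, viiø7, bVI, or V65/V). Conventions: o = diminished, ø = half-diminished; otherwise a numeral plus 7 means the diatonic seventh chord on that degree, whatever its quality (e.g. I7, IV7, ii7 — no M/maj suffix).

bVI

The pitches Gb-Bb-Db form a major triad rooted on Gb.
Gb is the lowered sixth degree of Bb major (diatonic 6 would be G). This is a major triad on the lowered sixth degree, borrowed from the parallel minor.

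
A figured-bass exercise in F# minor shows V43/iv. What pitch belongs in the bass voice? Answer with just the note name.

The applied chord V43/iv is rooted on F#: F#-A#-C#-E.
The figure 43 means second inversion — the fifth is in the bass.

C#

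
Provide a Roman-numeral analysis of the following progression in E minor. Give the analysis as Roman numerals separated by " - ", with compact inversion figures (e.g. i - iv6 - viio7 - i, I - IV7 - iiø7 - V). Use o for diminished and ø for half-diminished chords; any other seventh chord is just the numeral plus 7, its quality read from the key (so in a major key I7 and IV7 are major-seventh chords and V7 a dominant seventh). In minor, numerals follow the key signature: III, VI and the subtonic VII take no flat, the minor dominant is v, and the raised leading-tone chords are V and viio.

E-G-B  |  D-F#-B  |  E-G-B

E-G-B: minor triad on E = scale degree 1 → i.
D-F#-B: root B is the dominant; minor triad there is v6.
E-G-B has root E, degree 1 in E minor, so i.

i - v6 - i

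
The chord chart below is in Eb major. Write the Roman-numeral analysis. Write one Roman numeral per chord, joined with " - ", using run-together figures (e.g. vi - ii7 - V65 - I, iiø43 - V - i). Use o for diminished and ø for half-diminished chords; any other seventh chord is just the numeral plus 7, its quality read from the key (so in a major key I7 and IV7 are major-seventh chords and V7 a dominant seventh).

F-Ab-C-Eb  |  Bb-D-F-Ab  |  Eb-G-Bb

ii7 - V7 - I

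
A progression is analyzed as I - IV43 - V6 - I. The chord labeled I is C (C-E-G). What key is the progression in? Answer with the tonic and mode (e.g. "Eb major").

The chord C is a major triad rooted on C; its label is I.
If C is scale degree 1 and the mode makes that degree carry a major triad, the tonic is C and the mode is major.

C major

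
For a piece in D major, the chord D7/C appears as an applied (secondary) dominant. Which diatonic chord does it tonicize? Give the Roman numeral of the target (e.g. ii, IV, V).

IV

The chord is a dominant seventh chord on D.
A dominant resolves down a perfect fifth: D → G. In D major, G is scale degree 4, i.e. IV.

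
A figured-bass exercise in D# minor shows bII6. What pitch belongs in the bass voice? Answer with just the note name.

G#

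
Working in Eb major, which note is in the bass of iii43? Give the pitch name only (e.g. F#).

D

iii in Eb major has root G; the chord is G-Bb-D-F.
The figure 43 means second inversion — the fifth is in the bass.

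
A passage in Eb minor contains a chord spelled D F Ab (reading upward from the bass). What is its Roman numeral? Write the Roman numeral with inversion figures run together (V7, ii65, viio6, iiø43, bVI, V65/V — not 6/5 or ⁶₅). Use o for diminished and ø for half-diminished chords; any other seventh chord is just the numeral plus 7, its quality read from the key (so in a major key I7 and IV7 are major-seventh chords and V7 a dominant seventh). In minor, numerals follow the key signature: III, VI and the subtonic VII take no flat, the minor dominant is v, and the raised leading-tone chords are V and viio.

viio

Stacked in thirds the chord is D-F-Ab: a diminished triad on D.
D is scale degree 7 in Eb minor, and a diminished triad on that degree is written viio.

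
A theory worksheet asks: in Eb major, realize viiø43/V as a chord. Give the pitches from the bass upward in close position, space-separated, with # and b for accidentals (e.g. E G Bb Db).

Eb G A C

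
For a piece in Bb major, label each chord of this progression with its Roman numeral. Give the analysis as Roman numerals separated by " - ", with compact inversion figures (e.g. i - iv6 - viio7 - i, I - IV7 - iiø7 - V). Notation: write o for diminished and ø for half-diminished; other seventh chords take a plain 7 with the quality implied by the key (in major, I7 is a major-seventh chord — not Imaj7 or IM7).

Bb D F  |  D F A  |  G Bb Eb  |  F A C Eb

I - iii - IV6 - V7

Bb-D-F: major triad on Bb = scale degree 1 → I.
D-F-A: root D is the mediant; minor triad there is iii.
G-Bb-Eb: root Eb is the subdominant; major triad there is IV6.
F-A-C-Eb has root F, degree 5 in Bb major, so V7.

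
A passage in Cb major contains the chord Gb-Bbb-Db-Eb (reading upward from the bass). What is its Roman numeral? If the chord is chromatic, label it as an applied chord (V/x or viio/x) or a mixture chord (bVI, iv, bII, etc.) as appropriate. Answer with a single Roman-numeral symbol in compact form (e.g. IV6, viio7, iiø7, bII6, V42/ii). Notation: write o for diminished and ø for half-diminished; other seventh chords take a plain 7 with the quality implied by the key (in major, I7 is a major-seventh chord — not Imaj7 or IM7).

viiø65/IV

The pitches Eb-Gb-Bbb-Db form a half-diminished seventh chord rooted on Eb.
Eb sits a half step below Fb (IV in Cb major); a diminished chord there is the applied leading-tone chord of IV.
With Gb in the bass the chord is in first inversion, so the figured bass is 65.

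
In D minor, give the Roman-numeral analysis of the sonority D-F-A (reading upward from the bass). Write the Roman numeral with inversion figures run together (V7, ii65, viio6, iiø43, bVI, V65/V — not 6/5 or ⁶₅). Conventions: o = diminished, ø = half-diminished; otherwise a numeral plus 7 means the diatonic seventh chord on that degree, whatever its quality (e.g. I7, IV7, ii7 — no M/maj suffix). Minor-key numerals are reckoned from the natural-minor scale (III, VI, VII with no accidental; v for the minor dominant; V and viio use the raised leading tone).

Stacked in thirds the chord is D-F-A: a minor triad on D.
In D minor, D is the tonic; the diatonic minor triad there is i.

i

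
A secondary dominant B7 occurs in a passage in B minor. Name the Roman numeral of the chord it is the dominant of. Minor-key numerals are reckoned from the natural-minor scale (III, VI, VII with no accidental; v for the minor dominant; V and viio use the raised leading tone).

iv

The chord is a dominant seventh chord on B.
A dominant resolves down a perfect fifth: B → E. In B minor, E is scale degree 4, i.e. iv.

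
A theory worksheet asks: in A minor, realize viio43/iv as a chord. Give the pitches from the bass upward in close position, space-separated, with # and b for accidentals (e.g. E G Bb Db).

G Bb C# E

viio43/iv is a secondary leading-tone chord. The target iv is D in A minor; the applied chord is rooted a semitone below, on C#.
Building a fully diminished seventh chord on C# gives C#-E-G-Bb.
With the 43 figure the chord is in second inversion; from the bass G upward in close position it reads G-Bb-C#-E.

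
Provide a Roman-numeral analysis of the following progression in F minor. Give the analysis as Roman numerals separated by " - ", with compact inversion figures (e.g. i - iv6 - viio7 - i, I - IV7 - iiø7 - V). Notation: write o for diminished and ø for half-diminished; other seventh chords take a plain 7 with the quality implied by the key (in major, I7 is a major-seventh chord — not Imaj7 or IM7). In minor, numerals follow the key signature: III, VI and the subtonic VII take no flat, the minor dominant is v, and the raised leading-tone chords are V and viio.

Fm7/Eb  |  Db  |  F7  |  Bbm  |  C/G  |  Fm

Fm7/Eb: minor seventh chord on F = scale degree 1 → i42.
Db: major triad on Db = scale degree 6 → VI.
F7 is the secondary dominant of iv (dominant seventh chord on F): V7/iv.
Bbm: minor triad on Bb = scale degree 4 → iv.
C/G: root C is the dominant; major triad there is V64.
Fm: minor triad on F = scale degree 1 → i.

i42 - VI - V7/iv - iv - V64 - i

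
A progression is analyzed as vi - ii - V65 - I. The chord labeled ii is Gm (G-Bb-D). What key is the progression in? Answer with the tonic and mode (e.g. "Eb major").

The anchor chord is a minor triad on G, labeled ii.
If G is scale degree 2 and the mode makes that degree carry a minor triad, the tonic is F and the mode is major.

F major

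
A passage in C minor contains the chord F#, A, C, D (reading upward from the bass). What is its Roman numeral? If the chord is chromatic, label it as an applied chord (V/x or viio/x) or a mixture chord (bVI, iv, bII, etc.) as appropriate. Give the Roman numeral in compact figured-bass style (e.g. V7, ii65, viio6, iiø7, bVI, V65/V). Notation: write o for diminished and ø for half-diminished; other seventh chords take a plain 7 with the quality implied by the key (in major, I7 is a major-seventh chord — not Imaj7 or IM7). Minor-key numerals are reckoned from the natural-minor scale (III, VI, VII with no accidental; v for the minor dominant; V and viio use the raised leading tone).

Stacked in thirds the chord is D-F#-A-C: a dominant seventh chord on D.
D is not a diatonic chord root with this quality in C minor, but it lies a perfect fifth above G (V), so the chord functions as an applied dominant of V.
With F# in the bass the chord is in first inversion, so the figured bass is 65.

V65/V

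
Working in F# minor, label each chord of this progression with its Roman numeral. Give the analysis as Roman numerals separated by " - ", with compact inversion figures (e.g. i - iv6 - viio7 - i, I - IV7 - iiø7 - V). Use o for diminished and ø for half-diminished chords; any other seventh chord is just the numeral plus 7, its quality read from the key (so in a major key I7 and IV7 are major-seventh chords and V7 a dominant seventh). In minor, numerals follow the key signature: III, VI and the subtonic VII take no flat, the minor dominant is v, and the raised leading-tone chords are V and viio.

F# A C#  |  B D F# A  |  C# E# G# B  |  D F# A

i - iv7 - V7 - VI

F#-A-C#: root F# is the tonic; minor triad there is i.
B-D-F#-A has root B, degree 4 in F# minor, so iv7.
C#-E#-G#-B: root C# is the dominant; dominant seventh chord there is V7.
D-F#-A: root D is the submediant; major triad there is VI.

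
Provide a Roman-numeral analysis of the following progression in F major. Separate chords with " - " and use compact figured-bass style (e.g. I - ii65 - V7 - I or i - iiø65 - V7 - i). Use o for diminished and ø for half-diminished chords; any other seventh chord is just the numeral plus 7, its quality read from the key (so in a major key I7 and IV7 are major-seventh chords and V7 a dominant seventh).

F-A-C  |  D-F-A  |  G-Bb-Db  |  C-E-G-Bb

F-A-C has root F, degree 1 in F major, so I.
D-F-A: root D is the submediant; minor triad there is vi.
G-Bb-Db is non-diatonic — iio, a mixture chord from F minor.
C-E-G-Bb: dominant seventh chord on C = scale degree 5 → V7.

I - vi - iio - V7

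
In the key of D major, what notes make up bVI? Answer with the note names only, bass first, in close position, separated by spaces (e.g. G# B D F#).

bVI is a major triad on the lowered sixth degree, borrowed from the parallel minor. In D major that root is Bb.
So the chord is Bb-D-F, a major triad.

Bb D F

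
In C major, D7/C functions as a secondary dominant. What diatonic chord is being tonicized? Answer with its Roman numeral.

V

The chord is a dominant seventh chord on D.
A dominant resolves down a perfect fifth: D → G. In C major, G is scale degree 5, i.e. V.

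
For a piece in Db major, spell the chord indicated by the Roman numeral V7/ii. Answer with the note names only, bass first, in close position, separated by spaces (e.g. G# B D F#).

V7/ii is a secondary dominant — the dominant seventh of ii. ii in Db major is Eb, so the applied chord's root is Bb, a perfect fifth above.
Building a dominant seventh chord on Bb gives Bb-D-F-Ab.

Bb D F Ab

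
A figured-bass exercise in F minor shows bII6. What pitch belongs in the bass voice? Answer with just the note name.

Bb

bII in F minor has root Gb; the chord is Gb-Bb-Db.
The figure 6 means first inversion — the third is in the bass.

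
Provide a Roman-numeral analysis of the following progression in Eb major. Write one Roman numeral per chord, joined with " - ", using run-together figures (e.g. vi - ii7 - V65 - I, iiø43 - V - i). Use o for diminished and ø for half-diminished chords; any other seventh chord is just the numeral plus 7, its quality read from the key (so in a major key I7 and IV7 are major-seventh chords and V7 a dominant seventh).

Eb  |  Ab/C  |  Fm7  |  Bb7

Eb: root Eb is the tonic; major triad there is I.
Ab/C: major triad on Ab = scale degree 4 → IV6.
Fm7: root F is the supertonic; minor seventh chord there is ii7.
Bb7 has root Bb, degree 5 in Eb major, so V7.

I - IV6 - ii7 - V7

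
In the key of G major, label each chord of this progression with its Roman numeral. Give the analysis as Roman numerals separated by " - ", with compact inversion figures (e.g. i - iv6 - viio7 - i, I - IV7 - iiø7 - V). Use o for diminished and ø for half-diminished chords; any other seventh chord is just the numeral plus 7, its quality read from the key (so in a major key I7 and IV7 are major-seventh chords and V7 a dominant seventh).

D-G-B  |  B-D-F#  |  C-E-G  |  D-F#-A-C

D-G-B: root G is the tonic; major triad there is I64.
B-D-F#: root B is the mediant; minor triad there is iii.
C-E-G has root C, degree 4 in G major, so IV.
D-F#-A-C: root D is the dominant; dominant seventh chord there is V7.

I64 - iii - IV - V7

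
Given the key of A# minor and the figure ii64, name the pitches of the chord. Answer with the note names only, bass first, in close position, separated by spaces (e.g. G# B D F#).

ii64 is the minor supertonic, borrowed from the parallel major (the Dorian ii). In A# minor that root is B#.
So the chord is B#-D#-F##, a minor triad.
With the 64 figure the chord is in second inversion; from the bass F## upward in close position it reads F##-B#-D#.

F## B# D#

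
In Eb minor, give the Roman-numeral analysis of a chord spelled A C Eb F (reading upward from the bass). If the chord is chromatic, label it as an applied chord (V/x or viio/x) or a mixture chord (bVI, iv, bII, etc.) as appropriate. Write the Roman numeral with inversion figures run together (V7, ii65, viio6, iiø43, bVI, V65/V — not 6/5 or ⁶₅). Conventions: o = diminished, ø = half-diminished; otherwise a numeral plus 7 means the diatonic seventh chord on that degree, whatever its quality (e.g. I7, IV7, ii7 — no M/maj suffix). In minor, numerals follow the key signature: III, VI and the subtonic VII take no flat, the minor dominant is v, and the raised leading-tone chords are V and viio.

V65/V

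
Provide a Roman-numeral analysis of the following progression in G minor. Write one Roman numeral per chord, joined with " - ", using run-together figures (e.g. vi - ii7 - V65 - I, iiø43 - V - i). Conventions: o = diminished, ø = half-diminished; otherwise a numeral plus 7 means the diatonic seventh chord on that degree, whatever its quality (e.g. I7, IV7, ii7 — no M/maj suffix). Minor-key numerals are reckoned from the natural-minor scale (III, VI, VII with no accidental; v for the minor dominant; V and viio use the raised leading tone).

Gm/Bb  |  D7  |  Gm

Gm/Bb: root G is the tonic; minor triad there is i6.
D7 has root D, degree 5 in G minor, so V7.
Gm: root G is the tonic; minor triad there is i.

i6 - V7 - i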